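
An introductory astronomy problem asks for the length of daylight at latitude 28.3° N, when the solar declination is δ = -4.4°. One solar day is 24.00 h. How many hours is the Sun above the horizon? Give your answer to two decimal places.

11.68 h

cos H₀ = −tan φ · tan δ = −tan(+28.3°) × tan(-4.400°) = 0.0414, so H₀ = 1.5294 rad = 87.63°.
Daylight = 2H₀/(2π) × 24.00 h = (1.5294/π) × 24.00 = 11.68 h.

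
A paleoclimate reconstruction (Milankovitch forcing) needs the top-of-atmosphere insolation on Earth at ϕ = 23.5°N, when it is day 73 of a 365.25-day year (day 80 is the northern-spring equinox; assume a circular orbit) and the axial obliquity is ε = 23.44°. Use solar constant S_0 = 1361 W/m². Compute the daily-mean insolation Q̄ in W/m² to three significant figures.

Solar longitude: L_s = 360° × (73 − 80)/365.25 = -6.899°, i.e. -6.899° + 360° = 353.101°.
sin δ = sin 23.44° × sin 353.101° = -0.04778, so δ = -2.739°.
cos h₀ = −tan(+23.5°) tan(-2.739°) = 0.0208, h₀ = 1.5500 rad.
Bracket: h₀ sin ϕ sin δ + cos ϕ cos δ sin h₀ = 1.5500×0.39875×-0.04778 + 0.91706×0.99886×0.99978 = -0.029531 + 0.915813 = 0.886282.
Q̄ = (S_0/π) × [bracket] = (1361/π) × 0.886282 = 384.0 W/m².

Q̄ ≈ 384 W/m²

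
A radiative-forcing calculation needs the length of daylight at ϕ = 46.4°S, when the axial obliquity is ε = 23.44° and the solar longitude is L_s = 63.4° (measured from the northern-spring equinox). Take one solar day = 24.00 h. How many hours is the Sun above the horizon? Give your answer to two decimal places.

Solar declination: sin δ = sin ε · sin L_s = sin 23.44° × sin 63.4° = 0.35568, so δ = +20.835°.
cos h₀ = −tan ϕ · tan δ = −tan(-46.4°) × tan(+20.835°) = 0.3996, so h₀ = 1.1597 rad = 66.44°.
Daylight = 2h₀/(2π) × 24.00 h = (1.1597/π) × 24.00 = 8.86 h.

8.86 h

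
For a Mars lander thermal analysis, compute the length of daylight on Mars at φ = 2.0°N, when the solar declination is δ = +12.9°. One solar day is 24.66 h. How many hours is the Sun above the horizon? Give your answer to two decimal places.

12.39 h

cos H₀ = −tan φ · tan δ = −tan(+2.0°) × tan(+12.900°) = -0.0080, so H₀ = 1.5788 rad = 90.46°.
Daylight = 2H₀/(2π) × 24.66 h = (1.5788/π) × 24.66 = 12.39 h.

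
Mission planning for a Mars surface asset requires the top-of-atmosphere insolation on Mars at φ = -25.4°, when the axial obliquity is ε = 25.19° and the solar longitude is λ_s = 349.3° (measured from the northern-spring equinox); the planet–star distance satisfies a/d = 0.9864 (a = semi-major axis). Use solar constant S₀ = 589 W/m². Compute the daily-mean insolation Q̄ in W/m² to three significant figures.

Q̄ ≈ 174 W/m²

Solar declination: sin δ = sin ε · sin λ_s = sin 25.19° × sin 349.3° = -0.07902, so δ = -4.532°.
cos H₀ = −tan(-25.4°) tan(-4.532°) = -0.0376, H₀ = 1.6084 rad.
Bracket: H₀ sin φ sin δ + cos φ cos δ sin H₀ = 1.6084×-0.42894×-0.07902 + 0.90334×0.99687×0.99929 = 0.054516 + 0.899873 = 0.954389.
Inverse-square distance factor (a/d)² = 0.9864² = 0.972985.
Q̄ = (S₀/π) × 0.972985 × [bracket] = (589/π) × 0.972985 × 0.954389 = 174.1 W/m².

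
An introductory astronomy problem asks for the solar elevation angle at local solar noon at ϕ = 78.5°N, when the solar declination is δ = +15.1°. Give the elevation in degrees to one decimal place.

26.6°

At local noon the hour angle is zero, so the zenith angle equals |ϕ − δ| = |+78.5° − (+15.100°)| = 63.400°.
Elevation = 90° − 63.400° = 26.6°.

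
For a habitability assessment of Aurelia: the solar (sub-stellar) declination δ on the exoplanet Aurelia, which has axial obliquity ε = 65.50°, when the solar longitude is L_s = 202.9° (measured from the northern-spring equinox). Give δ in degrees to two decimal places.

δ = -20.74°

sin δ = sin ε · sin L_s = sin 65.50° × sin 202.9° = -0.354088.
δ = arcsin(-0.354088) = -20.74°.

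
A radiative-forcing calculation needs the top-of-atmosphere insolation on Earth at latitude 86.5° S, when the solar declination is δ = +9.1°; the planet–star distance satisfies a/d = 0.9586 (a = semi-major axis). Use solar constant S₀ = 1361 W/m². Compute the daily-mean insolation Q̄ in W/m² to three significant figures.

cos H₀ = −tan(-86.5°) tan(+9.100°) = 2.6188 ≥ 1 ⇒ polar night, H₀ = 0 and Q̄ = 0.
Inverse-square distance factor (a/d)² = 0.9586² = 0.918914.

Q̄ ≈ 0.00 W/m²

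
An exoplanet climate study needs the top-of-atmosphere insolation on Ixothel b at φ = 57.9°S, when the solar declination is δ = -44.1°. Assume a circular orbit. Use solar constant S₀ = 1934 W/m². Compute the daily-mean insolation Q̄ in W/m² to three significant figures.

cos H₀ = −tan(-57.9°) tan(-44.100°) = -1.5448 ≤ −1 ⇒ polar day, H₀ = π.
Bracket: H₀ sin φ sin δ + cos φ cos δ sin H₀ = 3.1416×-0.84712×-0.69591 + 0.53140×0.71813×0.00000 = 1.852034 + 0.000000 = 1.852034.
Q̄ = (S₀/π) × [bracket] = (1934/π) × 1.852034 = 1140 W/m².

Q̄ ≈ 1.14e+03 W/m²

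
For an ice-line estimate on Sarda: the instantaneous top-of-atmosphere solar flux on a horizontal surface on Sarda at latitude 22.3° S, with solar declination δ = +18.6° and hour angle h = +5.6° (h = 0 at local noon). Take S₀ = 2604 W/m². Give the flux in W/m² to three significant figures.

cos θ_z = sin φ sin δ + cos φ cos δ cos h = -0.121031 + 0.872700 = 0.751669.
Flux = S₀ · cos θ_z = 2604 × 0.751669 = 1957 W/m².

1.96e+03 W/m²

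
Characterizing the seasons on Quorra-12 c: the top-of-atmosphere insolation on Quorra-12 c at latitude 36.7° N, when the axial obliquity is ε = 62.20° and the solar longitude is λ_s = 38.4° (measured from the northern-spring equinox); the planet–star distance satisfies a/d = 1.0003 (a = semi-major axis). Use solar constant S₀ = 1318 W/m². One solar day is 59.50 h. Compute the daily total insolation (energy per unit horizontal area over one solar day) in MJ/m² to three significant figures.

114 MJ/m²

Solar declination: sin δ = sin ε · sin λ_s = sin 62.20° × sin 38.4° = 0.54946, so δ = +33.330°.
cos H₀ = −tan(+36.7°) tan(+33.330°) = -0.4902, H₀ = 2.0831 rad.
Bracket: H₀ sin φ sin δ + cos φ cos δ sin H₀ = 2.0831×0.59763×0.54946 + 0.80178×0.83552×0.87162 = 0.684035 + 0.583901 = 1.267936.
Inverse-square distance factor (a/d)² = 1.0003² = 1.000600.
Q̄ = (S₀/π) × 1.000600 × [bracket] = (1318/π) × 1.000600 × 1.267936 = 532.26 W/m².
Daily total = Q̄ × 59.50 h × 3600 s/h = 532.26 × 59.50 × 3600 / 10⁶ = 114.0 MJ/m².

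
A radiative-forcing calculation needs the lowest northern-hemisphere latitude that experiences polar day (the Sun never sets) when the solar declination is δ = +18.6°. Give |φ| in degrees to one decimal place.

|φ| = 71.4°

Polar day requires cos H₀ = −tan φ tan δ ≤ −1, i.e. tan φ tan δ ≥ 1.
The boundary is |tan φ| · |tan δ| = 1, so |φ| = 90° − |δ| = 90° − 18.6° = 71.4° in the northern hemisphere.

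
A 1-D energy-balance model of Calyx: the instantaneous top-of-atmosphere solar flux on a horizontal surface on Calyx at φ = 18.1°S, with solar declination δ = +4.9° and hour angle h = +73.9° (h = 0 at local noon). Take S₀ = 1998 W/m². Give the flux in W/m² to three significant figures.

cos θ_z = sin φ sin δ + cos φ cos δ cos h = -0.026537 + 0.262629 = 0.236092.
Flux = S₀ · cos θ_z = 1998 × 0.236092 = 471.7 W/m².

472 W/m²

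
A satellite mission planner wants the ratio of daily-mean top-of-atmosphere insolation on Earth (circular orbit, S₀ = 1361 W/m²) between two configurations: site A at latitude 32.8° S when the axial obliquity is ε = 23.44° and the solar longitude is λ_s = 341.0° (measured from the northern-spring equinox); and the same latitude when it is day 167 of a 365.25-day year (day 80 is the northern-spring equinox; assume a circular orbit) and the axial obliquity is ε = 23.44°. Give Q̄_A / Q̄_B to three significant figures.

Q̄_A / Q̄_B ≈ 2.04

— Configuration A (φ=-32.8°):
Solar declination: sin δ = sin ε · sin λ_s = sin 23.44° × sin 341.0° = -0.12951, so δ = -7.441°.
cos H₀ = −tan(-32.8°) tan(-7.441°) = -0.0842, H₀ = 1.6551 rad.
Bracket: H₀ sin φ sin δ + cos φ cos δ sin H₀ = 1.6551×-0.54171×-0.12951 + 0.84057×0.99158×0.99645 = 0.116117 + 0.830534 = 0.946651.
Q̄ = (S₀/π) × [bracket] = (1361/π) × 0.946651 = 410.11 W/m².
— Configuration B (φ=-32.8°):
Solar longitude: λ_s = 360° × (167 − 80)/365.25 = 85.749°.
sin δ = sin 23.44° × sin 85.749° = 0.39669, so δ = +23.372°.
cos H₀ = −tan(-32.8°) tan(+23.372°) = 0.2785, H₀ = 1.2886 rad.
Bracket: H₀ sin φ sin δ + cos φ cos δ sin H₀ = 1.2886×-0.54171×0.39669 + 0.84057×0.91795×0.96044 = -0.276908 + 0.741077 = 0.464169.
Q̄ = (S₀/π) × [bracket] = (1361/π) × 0.464169 = 201.09 W/m².
Ratio Q̄_A / Q̄_B = 410.11 / 201.09 = 2.039.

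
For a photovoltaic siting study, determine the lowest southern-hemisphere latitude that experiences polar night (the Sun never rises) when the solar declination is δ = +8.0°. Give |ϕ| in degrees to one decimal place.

|ϕ| = 82.0°

Polar night requires cos h₀ = −tan ϕ tan δ ≥ 1, i.e. tan ϕ tan δ ≤ −1.
The boundary is |tan ϕ| · |tan δ| = 1, so |ϕ| = 90° − |δ| = 90° − 8.0° = 82.0° in the southern hemisphere.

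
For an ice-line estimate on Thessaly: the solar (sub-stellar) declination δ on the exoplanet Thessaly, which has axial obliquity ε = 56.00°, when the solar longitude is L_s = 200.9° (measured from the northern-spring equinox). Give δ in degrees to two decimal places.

sin δ = sin ε · sin L_s = sin 56.00° × sin 200.9° = -0.295749.
δ = arcsin(-0.295749) = -17.20°.

δ = -17.20°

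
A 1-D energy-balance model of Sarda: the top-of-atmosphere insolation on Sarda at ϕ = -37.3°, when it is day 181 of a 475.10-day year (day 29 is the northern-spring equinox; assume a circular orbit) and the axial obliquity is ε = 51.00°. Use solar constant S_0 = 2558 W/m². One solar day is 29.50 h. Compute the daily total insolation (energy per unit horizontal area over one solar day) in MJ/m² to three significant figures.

5.71 MJ/m²

Solar longitude: L_s = 360° × (181 − 29)/475.10 = 115.176°.
sin δ = sin 51.00° × sin 115.176° = 0.70332, so δ = +44.694°.
cos h₀ = −tan(-37.3°) tan(+44.694°) = 0.7537, h₀ = 0.7171 rad.
Bracket: h₀ sin ϕ sin δ + cos ϕ cos δ sin h₀ = 0.7171×-0.60599×0.70332 + 0.79547×0.71087×0.65721 = -0.305632 + 0.371636 = 0.066004.
Q̄ = (S_0/π) × [bracket] = (2558/π) × 0.066004 = 53.743 W/m².
Daily total = Q̄ × 29.50 h × 3600 s/h = 53.743 × 29.50 × 3600 / 10⁶ = 5.708 MJ/m².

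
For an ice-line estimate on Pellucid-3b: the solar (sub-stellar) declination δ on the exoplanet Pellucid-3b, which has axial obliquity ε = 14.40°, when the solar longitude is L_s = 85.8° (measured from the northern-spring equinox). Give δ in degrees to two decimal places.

δ = +14.36°

sin δ = sin ε · sin L_s = sin 14.40° × sin 85.8° = 0.248022.
δ = arcsin(0.248022) = +14.36°.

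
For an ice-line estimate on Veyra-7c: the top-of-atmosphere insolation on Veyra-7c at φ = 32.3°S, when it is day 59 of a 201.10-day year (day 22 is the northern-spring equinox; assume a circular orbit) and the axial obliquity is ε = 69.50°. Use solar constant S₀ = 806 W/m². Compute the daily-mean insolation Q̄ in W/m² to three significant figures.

Solar longitude: λ_s = 360° × (59 − 22)/201.10 = 66.236°.
sin δ = sin 69.50° × sin 66.236° = 0.85725, so δ = +59.009°.
cos H₀ = −tan(-32.3°) tan(+59.009°) = 1.0525 ≥ 1 ⇒ polar night, H₀ = 0 and Q̄ = 0.

Q̄ ≈ 0.00 W/m²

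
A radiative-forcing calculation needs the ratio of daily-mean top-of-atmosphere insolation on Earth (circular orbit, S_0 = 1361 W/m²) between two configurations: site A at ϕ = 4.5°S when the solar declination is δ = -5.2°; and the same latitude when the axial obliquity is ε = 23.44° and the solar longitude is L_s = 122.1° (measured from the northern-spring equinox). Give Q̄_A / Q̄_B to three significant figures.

— Configuration A (ϕ=-4.5°):
cos h₀ = −tan(-4.5°) tan(-5.200°) = -0.0072, h₀ = 1.5780 rad.
Bracket: h₀ sin ϕ sin δ + cos ϕ cos δ sin h₀ = 1.5780×-0.07846×-0.09063 + 0.99692×0.99588×0.99997 = 0.011221 + 0.992783 = 1.004004.
Q̄ = (S_0/π) × [bracket] = (1361/π) × 1.004004 = 434.95 W/m².
— Configuration B (ϕ=-4.5°):
Solar declination: sin δ = sin ε · sin L_s = sin 23.44° × sin 122.1° = 0.33698, so δ = +19.693°.
cos h₀ = −tan(-4.5°) tan(+19.693°) = 0.0282, h₀ = 1.5426 rad.
Bracket: h₀ sin ϕ sin δ + cos ϕ cos δ sin h₀ = 1.5426×-0.07846×0.33698 + 0.99692×0.94151×0.99960 = -0.040785 + 0.938235 = 0.897450.
Q̄ = (S_0/π) × [bracket] = (1361/π) × 0.897450 = 388.79 W/m².
Ratio Q̄_A / Q̄_B = 434.95 / 388.79 = 1.119.

Q̄_A / Q̄_B ≈ 1.12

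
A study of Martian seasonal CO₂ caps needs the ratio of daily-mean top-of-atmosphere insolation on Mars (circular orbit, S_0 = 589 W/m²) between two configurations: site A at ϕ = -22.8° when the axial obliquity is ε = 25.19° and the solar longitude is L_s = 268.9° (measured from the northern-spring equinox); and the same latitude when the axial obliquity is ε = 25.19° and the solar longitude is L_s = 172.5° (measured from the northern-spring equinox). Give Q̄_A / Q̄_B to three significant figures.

— Configuration A (ϕ=-22.8°):
Solar declination: sin δ = sin ε · sin L_s = sin 25.19° × sin 268.9° = -0.42554, so δ = -25.185°.
cos h₀ = −tan(-22.8°) tan(-25.185°) = -0.1977, h₀ = 1.7698 rad.
Bracket: h₀ sin ϕ sin δ + cos ϕ cos δ sin h₀ = 1.7698×-0.38752×-0.42554 + 0.92186×0.90494×0.98027 = 0.291849 + 0.817769 = 1.109618.
Q̄ = (S_0/π) × [bracket] = (589/π) × 1.109618 = 208.04 W/m².
— Configuration B (ϕ=-22.8°):
Solar declination: sin δ = sin ε · sin L_s = sin 25.19° × sin 172.5° = 0.05555, so δ = +3.185°.
cos h₀ = −tan(-22.8°) tan(+3.185°) = 0.0234, h₀ = 1.5474 rad.
Bracket: h₀ sin ϕ sin δ + cos ϕ cos δ sin h₀ = 1.5474×-0.38752×0.05555 + 0.92186×0.99846×0.99973 = -0.033310 + 0.920192 = 0.886882.
Q̄ = (S_0/π) × [bracket] = (589/π) × 0.886882 = 166.28 W/m².
Ratio Q̄_A / Q̄_B = 208.04 / 166.28 = 1.251.

Q̄_A / Q̄_B ≈ 1.25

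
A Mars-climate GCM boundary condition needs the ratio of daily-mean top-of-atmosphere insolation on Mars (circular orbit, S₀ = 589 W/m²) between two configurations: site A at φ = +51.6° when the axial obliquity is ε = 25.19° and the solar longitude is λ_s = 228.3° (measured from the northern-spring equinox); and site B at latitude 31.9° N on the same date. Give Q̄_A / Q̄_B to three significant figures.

— Configuration A (φ=+51.6°):
Solar declination: sin δ = sin ε · sin λ_s = sin 25.19° × sin 228.3° = -0.31779, so δ = -18.529°.
cos H₀ = −tan(+51.6°) tan(-18.529°) = 0.4229, H₀ = 1.1342 rad.
Bracket: H₀ sin φ sin δ + cos φ cos δ sin H₀ = 1.1342×0.78369×-0.31779 + 0.62115×0.94816×0.90619 = -0.282471 + 0.533700 = 0.251229.
Q̄ = (S₀/π) × [bracket] = (589/π) × 0.251229 = 47.102 W/m².
— Configuration B (φ=+31.9°):
cos H₀ = −tan(+31.9°) tan(-18.529°) = 0.2086, H₀ = 1.3606 rad.
Bracket: H₀ sin φ sin δ + cos φ cos δ sin H₀ = 1.3606×0.52844×-0.31779 + 0.84897×0.94816×0.97800 = -0.228490 + 0.787250 = 0.558760.
Q̄ = (S₀/π) × [bracket] = (589/π) × 0.558760 = 104.76 W/m².
Ratio Q̄_A / Q̄_B = 47.102 / 104.76 = 0.4496.

Q̄_A / Q̄_B ≈ 0.450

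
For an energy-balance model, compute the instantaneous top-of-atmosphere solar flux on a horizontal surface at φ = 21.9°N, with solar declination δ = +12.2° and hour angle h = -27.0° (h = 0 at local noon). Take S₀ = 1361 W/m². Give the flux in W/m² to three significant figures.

cos θ_z = sin φ sin δ + cos φ cos δ cos h = 0.078822 + 0.808038 = 0.886860.
Flux = S₀ · cos θ_z = 1361 × 0.886860 = 1207 W/m².

1.21e+03 W/m²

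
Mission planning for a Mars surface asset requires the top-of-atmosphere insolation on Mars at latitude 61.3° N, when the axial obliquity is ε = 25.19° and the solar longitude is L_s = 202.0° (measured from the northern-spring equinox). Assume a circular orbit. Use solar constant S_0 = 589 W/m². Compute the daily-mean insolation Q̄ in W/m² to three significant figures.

Q̄ ≈ 51.6 W/m²

Solar declination: sin δ = sin ε · sin L_s = sin 25.19° × sin 202.0° = -0.15944, so δ = -9.174°.
cos h₀ = −tan(+61.3°) tan(-9.174°) = 0.2950, h₀ = 1.2713 rad.
Bracket: h₀ sin ϕ sin δ + cos ϕ cos δ sin h₀ = 1.2713×0.87715×-0.15944 + 0.48022×0.98721×0.95550 = -0.177795 + 0.452982 = 0.275187.
Q̄ = (S_0/π) × [bracket] = (589/π) × 0.275187 = 51.59 W/m².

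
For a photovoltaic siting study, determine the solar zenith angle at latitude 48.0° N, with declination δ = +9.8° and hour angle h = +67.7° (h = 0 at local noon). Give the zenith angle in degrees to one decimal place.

θ_z = 67.9°

cos θ_z = sin ϕ sin δ + cos ϕ cos δ cos h = 0.126490 + 0.250201 = 0.376691.
θ_z = arccos(0.376691) = 67.9°.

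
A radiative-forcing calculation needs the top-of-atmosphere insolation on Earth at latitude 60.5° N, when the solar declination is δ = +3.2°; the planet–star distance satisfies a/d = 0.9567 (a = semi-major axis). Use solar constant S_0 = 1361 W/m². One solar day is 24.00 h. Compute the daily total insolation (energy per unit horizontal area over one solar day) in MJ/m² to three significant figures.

19.5 MJ/m²

cos h₀ = −tan(+60.5°) tan(+3.200°) = -0.0988, h₀ = 1.6698 rad.
Bracket: h₀ sin ϕ sin δ + cos ϕ cos δ sin h₀ = 1.6698×0.87036×0.05582 + 0.49242×0.99844×0.99511 = 0.081125 + 0.489248 = 0.570373.
Inverse-square distance factor (a/d)² = 0.9567² = 0.915275.
Q̄ = (S_0/π) × 0.915275 × [bracket] = (1361/π) × 0.915275 × 0.570373 = 226.16 W/m².
Daily total = Q̄ × 24.00 h × 3600 s/h = 226.16 × 24.00 × 3600 / 10⁶ = 19.54 MJ/m².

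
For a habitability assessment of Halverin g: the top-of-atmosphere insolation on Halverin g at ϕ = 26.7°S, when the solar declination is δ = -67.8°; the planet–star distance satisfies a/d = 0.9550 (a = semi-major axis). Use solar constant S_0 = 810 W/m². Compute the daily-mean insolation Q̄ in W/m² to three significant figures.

cos h₀ = −tan(-26.7°) tan(-67.800°) = -1.2324 ≤ −1 ⇒ polar day, h₀ = π.
Bracket: h₀ sin ϕ sin δ + cos ϕ cos δ sin h₀ = 3.1416×-0.44932×-0.92587 + 0.89337×0.37784×0.00000 = 1.306943 + 0.000000 = 1.306943.
Inverse-square distance factor (a/d)² = 0.9550² = 0.912025.
Q̄ = (S_0/π) × 0.912025 × [bracket] = (810/π) × 0.912025 × 1.306943 = 307.3 W/m².

Q̄ ≈ 307 W/m²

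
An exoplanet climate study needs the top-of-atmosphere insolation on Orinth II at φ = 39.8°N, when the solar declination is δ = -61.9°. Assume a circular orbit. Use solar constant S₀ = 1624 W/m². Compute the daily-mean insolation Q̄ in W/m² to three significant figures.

Q̄ ≈ 0.00 W/m²

cos H₀ = −tan(+39.8°) tan(-61.900°) = 1.5604 ≥ 1 ⇒ polar night, H₀ = 0 and Q̄ = 0.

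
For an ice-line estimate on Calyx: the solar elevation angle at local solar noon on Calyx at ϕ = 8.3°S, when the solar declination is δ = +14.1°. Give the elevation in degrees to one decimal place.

At local noon the hour angle is zero, so the zenith angle equals |ϕ − δ| = |-8.3° − (+14.100°)| = 22.400°.
Elevation = 90° − 22.400° = 67.6°.

67.6°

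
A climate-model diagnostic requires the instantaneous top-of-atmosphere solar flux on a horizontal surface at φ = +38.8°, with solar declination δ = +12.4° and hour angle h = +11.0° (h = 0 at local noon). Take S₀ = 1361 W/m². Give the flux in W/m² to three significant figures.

cos θ_z = sin φ sin δ + cos φ cos δ cos h = 0.134554 + 0.747173 = 0.881727.
Flux = S₀ · cos θ_z = 1361 × 0.881727 = 1200 W/m².

1.20e+03 W/m²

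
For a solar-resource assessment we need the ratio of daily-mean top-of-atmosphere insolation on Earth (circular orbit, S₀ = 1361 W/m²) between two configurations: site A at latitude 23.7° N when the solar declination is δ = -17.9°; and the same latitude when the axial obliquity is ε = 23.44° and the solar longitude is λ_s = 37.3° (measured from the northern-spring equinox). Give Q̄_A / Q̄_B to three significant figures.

Q̄_A / Q̄_B ≈ 0.656

— Configuration A (φ=+23.7°):
cos H₀ = −tan(+23.7°) tan(-17.900°) = 0.1418, H₀ = 1.4285 rad.
Bracket: H₀ sin φ sin δ + cos φ cos δ sin H₀ = 1.4285×0.40195×-0.30736 + 0.91566×0.95159×0.98990 = -0.176482 + 0.862532 = 0.686050.
Q̄ = (S₀/π) × [bracket] = (1361/π) × 0.686050 = 297.21 W/m².
— Configuration B (φ=+23.7°):
Solar declination: sin δ = sin ε · sin λ_s = sin 23.44° × sin 37.3° = 0.24106, so δ = +13.949°.
cos H₀ = −tan(+23.7°) tan(+13.949°) = -0.1090, H₀ = 1.6800 rad.
Bracket: H₀ sin φ sin δ + cos φ cos δ sin H₀ = 1.6800×0.40195×0.24106 + 0.91566×0.97051×0.99404 = 0.162782 + 0.883361 = 1.046143.
Q̄ = (S₀/π) × [bracket] = (1361/π) × 1.046143 = 453.21 W/m².
Ratio Q̄_A / Q̄_B = 297.21 / 453.21 = 0.6558.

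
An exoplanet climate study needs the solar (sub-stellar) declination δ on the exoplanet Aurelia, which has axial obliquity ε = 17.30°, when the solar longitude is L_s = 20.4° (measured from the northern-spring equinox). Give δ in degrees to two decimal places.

δ = +5.95°

sin δ = sin ε · sin L_s = sin 17.30° × sin 20.4° = 0.103657.
δ = arcsin(0.103657) = +5.95°.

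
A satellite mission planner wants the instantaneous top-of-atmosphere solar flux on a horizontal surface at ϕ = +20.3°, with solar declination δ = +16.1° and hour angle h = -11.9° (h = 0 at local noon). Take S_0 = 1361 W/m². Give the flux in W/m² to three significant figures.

1.33e+03 W/m²

cos θ_z = sin ϕ sin δ + cos ϕ cos δ cos h = 0.096210 + 0.881738 = 0.977948.
Flux = S_0 · cos θ_z = 1361 × 0.977948 = 1331 W/m².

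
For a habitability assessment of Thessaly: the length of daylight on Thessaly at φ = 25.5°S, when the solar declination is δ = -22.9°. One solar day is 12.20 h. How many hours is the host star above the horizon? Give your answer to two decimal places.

cos H₀ = −tan φ · tan δ = −tan(-25.5°) × tan(-22.900°) = -0.2015, so H₀ = 1.7737 rad = 101.62°.
Daylight = 2H₀/(2π) × 12.20 h = (1.7737/π) × 12.20 = 6.89 h.

6.89 h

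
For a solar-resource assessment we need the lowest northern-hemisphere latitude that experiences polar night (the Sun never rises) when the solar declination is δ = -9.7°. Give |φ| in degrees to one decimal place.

|φ| = 80.3°

Polar night requires cos H₀ = −tan φ tan δ ≥ 1, i.e. tan φ tan δ ≤ −1.
The boundary is |tan φ| · |tan δ| = 1, so |φ| = 90° − |δ| = 90° − 9.7° = 80.3° in the northern hemisphere.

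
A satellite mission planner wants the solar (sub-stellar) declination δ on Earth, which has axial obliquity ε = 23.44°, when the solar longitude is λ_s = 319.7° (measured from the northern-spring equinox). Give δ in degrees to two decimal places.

δ = -14.91°

sin δ = sin ε · sin λ_s = sin 23.44° × sin 319.7° = -0.257286.
δ = arcsin(-0.257286) = -14.91°.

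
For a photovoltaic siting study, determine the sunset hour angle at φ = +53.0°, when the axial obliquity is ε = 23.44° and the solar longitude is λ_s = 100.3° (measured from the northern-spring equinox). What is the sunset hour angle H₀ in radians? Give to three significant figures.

Solar declination: sin δ = sin ε · sin λ_s = sin 23.44° × sin 100.3° = 0.39138, so δ = +23.040°.
cos H₀ = −tan φ · tan δ = −tan(+53.0°) × tan(+23.040°) = -0.5644, so H₀ = 2.1705 rad = 124.36°.

H₀ = 2.17 rad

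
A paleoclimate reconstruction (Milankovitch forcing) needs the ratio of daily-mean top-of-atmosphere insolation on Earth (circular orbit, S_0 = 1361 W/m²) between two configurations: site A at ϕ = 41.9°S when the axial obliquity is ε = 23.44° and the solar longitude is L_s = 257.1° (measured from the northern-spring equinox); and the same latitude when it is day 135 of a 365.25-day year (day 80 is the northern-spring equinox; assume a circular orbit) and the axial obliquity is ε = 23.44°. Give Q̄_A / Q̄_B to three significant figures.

Q̄_A / Q̄_B ≈ 2.86

— Configuration A (ϕ=-41.9°):
Solar declination: sin δ = sin ε · sin L_s = sin 23.44° × sin 257.1° = -0.38775, so δ = -22.814°.
cos h₀ = −tan(-41.9°) tan(-22.814°) = -0.3774, h₀ = 1.9578 rad.
Bracket: h₀ sin ϕ sin δ + cos ϕ cos δ sin h₀ = 1.9578×-0.66783×-0.38775 + 0.74431×0.92177×0.92604 = 0.506974 + 0.635340 = 1.142314.
Q̄ = (S_0/π) × [bracket] = (1361/π) × 1.142314 = 494.87 W/m².
— Configuration B (ϕ=-41.9°):
Solar longitude: L_s = 360° × (135 − 80)/365.25 = 54.209°.
sin δ = sin 23.44° × sin 54.209° = 0.32267, so δ = +18.824°.
cos h₀ = −tan(-41.9°) tan(+18.824°) = 0.3059, h₀ = 1.2599 rad.
Bracket: h₀ sin ϕ sin δ + cos ϕ cos δ sin h₀ = 1.2599×-0.66783×0.32267 + 0.74431×0.94651×0.95207 = -0.271494 + 0.670730 = 0.399236.
Q̄ = (S_0/π) × [bracket] = (1361/π) × 0.399236 = 172.96 W/m².
Ratio Q̄_A / Q̄_B = 494.87 / 172.96 = 2.861.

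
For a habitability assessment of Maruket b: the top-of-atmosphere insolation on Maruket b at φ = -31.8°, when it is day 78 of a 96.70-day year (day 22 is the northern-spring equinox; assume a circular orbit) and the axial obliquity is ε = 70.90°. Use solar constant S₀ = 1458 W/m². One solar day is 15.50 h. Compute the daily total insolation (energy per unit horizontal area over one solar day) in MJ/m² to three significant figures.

Solar longitude: λ_s = 360° × (78 − 22)/96.70 = 208.480°.
sin δ = sin 70.90° × sin 208.480° = -0.45060, so δ = -26.782°.
cos H₀ = −tan(-31.8°) tan(-26.782°) = -0.3130, H₀ = 1.8891 rad.
Bracket: H₀ sin φ sin δ + cos φ cos δ sin H₀ = 1.8891×-0.52696×-0.45060 + 0.84989×0.89273×0.94977 = 0.448563 + 0.720612 = 1.169175.
Q̄ = (S₀/π) × [bracket] = (1458/π) × 1.169175 = 542.61 W/m².
Daily total = Q̄ × 15.50 h × 3600 s/h = 542.61 × 15.50 × 3600 / 10⁶ = 30.28 MJ/m².

30.3 MJ/m²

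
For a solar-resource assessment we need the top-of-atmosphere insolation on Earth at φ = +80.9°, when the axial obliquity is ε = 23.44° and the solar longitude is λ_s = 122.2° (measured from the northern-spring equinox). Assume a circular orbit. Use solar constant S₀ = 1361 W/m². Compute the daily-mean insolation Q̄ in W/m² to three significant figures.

Solar declination: sin δ = sin ε · sin λ_s = sin 23.44° × sin 122.2° = 0.33661, so δ = +19.670°.
cos H₀ = −tan(+80.9°) tan(+19.670°) = -2.2317 ≤ −1 ⇒ polar day, H₀ = π.
Bracket: H₀ sin φ sin δ + cos φ cos δ sin H₀ = 3.1416×0.98741×0.33661 + 0.15816×0.94165×0.00000 = 1.044180 + 0.000000 = 1.044180.
Q̄ = (S₀/π) × [bracket] = (1361/π) × 1.044180 = 452.4 W/m².

Q̄ ≈ 452 W/m²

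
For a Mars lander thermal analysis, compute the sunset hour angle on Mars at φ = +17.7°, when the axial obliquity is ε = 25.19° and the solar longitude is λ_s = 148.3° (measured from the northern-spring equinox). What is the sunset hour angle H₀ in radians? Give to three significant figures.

H₀ = 1.64 rad

Solar declination: sin δ = sin ε · sin λ_s = sin 25.19° × sin 148.3° = 0.22365, so δ = +12.924°.
cos H₀ = −tan φ · tan δ = −tan(+17.7°) × tan(+12.924°) = -0.0732, so H₀ = 1.6441 rad = 94.20°.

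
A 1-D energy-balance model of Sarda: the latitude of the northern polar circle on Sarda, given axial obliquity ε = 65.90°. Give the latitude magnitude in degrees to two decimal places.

24.10°

The polar circle is the lowest latitude that experiences at least one full rotation of continuous daylight at the northern-summer solstice; it lies at |ϕ| = 90° − ε = 90° − 65.90° = 24.10°.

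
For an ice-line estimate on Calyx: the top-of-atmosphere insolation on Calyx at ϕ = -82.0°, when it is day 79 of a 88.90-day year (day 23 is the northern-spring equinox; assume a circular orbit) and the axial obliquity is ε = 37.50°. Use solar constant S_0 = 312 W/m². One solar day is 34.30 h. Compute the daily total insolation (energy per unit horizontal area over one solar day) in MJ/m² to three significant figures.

16.9 MJ/m²

Solar longitude: L_s = 360° × (79 − 23)/88.90 = 226.772°.
sin δ = sin 37.50° × sin 226.772° = -0.44356, so δ = -26.331°.
cos h₀ = −tan(-82.0°) tan(-26.331°) = -3.5215 ≤ −1 ⇒ polar day, h₀ = π.
Bracket: h₀ sin ϕ sin δ + cos ϕ cos δ sin h₀ = 3.1416×-0.99027×-0.44356 + 0.13917×0.89624×0.00000 = 1.379929 + 0.000000 = 1.379929.
Q̄ = (S_0/π) × [bracket] = (312/π) × 1.379929 = 137.04 W/m².
Daily total = Q̄ × 34.30 h × 3600 s/h = 137.04 × 34.30 × 3600 / 10⁶ = 16.92 MJ/m².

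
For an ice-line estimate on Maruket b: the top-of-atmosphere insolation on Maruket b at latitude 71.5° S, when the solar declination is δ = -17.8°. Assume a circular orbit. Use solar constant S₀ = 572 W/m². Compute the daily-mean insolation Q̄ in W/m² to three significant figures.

cos H₀ = −tan(-71.5°) tan(-17.800°) = -0.9596, H₀ = 2.8562 rad.
Bracket: H₀ sin φ sin δ + cos φ cos δ sin H₀ = 2.8562×-0.94832×-0.30570 + 0.31730×0.95213×0.28150 = 0.828016 + 0.085044 = 0.913060.
Q̄ = (S₀/π) × [bracket] = (572/π) × 0.913060 = 166.2 W/m².

Q̄ ≈ 166 W/m²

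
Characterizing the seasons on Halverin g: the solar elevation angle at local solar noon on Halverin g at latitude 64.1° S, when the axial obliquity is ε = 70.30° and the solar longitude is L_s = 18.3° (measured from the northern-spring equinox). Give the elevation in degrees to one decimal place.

Solar declination: sin δ = sin ε · sin L_s = sin 70.30° × sin 18.3° = 0.29561, so δ = +17.194°.
At local noon the hour angle is zero, so the zenith angle equals |ϕ − δ| = |-64.1° − (+17.194°)| = 81.294°.
Elevation = 90° − 81.294° = 8.7°.

8.7°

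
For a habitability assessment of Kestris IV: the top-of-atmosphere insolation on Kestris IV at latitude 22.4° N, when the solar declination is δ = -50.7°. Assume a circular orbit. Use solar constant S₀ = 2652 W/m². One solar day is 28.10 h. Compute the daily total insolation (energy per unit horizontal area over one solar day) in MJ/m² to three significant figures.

16.9 MJ/m²

cos H₀ = −tan(+22.4°) tan(-50.700°) = 0.5036, H₀ = 1.0431 rad.
Bracket: H₀ sin φ sin δ + cos φ cos δ sin H₀ = 1.0431×0.38107×-0.77384 + 0.92455×0.63338×0.86395 = -0.307597 + 0.505922 = 0.198325.
Q̄ = (S₀/π) × [bracket] = (2652/π) × 0.198325 = 167.42 W/m².
Daily total = Q̄ × 28.10 h × 3600 s/h = 167.42 × 28.10 × 3600 / 10⁶ = 16.94 MJ/m².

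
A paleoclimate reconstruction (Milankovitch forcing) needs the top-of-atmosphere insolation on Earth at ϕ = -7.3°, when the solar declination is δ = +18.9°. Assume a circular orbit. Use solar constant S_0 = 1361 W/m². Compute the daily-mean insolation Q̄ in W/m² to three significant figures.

Q̄ ≈ 379 W/m²

cos h₀ = −tan(-7.3°) tan(+18.900°) = 0.0439, h₀ = 1.5269 rad.
Bracket: h₀ sin ϕ sin δ + cos ϕ cos δ sin h₀ = 1.5269×-0.12706×0.32392 + 0.99189×0.94609×0.99904 = -0.062843 + 0.937516 = 0.874673.
Q̄ = (S_0/π) × [bracket] = (1361/π) × 0.874673 = 378.9 W/m².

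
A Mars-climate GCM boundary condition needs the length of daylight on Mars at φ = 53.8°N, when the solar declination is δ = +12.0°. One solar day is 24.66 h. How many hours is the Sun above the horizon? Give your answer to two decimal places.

14.64 h

cos H₀ = −tan φ · tan δ = −tan(+53.8°) × tan(+12.000°) = -0.2904, so H₀ = 1.8655 rad = 106.88°.
Daylight = 2H₀/(2π) × 24.66 h = (1.8655/π) × 24.66 = 14.64 h.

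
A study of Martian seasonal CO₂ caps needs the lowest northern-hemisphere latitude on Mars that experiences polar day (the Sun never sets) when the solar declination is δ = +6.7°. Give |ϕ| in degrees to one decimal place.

|ϕ| = 83.3°

Polar day requires cos h₀ = −tan ϕ tan δ ≤ −1, i.e. tan ϕ tan δ ≥ 1.
The boundary is |tan ϕ| · |tan δ| = 1, so |ϕ| = 90° − |δ| = 90° − 6.7° = 83.3° in the northern hemisphere.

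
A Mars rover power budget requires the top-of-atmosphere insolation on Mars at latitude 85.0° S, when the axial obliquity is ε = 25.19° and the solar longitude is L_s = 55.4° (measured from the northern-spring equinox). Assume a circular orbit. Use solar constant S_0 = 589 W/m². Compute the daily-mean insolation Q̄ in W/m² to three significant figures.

Solar declination: sin δ = sin ε · sin L_s = sin 25.19° × sin 55.4° = 0.35034, so δ = +20.508°.
cos h₀ = −tan(-85.0°) tan(+20.508°) = 4.2754 ≥ 1 ⇒ polar night, h₀ = 0 and Q̄ = 0.

Q̄ ≈ 0.00 W/m²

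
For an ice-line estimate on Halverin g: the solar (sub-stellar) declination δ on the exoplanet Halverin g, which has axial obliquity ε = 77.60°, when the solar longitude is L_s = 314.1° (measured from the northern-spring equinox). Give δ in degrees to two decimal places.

sin δ = sin ε · sin L_s = sin 77.60° × sin 314.1° = -0.701374.
δ = arcsin(-0.701374) = -44.54°.

δ = -44.54°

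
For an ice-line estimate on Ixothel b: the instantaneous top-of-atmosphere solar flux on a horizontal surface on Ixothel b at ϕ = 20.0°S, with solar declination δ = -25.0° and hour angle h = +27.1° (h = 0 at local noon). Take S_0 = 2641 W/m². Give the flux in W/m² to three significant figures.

2.38e+03 W/m²

cos θ_z = sin ϕ sin δ + cos ϕ cos δ cos h = 0.144544 + 0.758150 = 0.902694.
Flux = S_0 · cos θ_z = 2641 × 0.902694 = 2384 W/m².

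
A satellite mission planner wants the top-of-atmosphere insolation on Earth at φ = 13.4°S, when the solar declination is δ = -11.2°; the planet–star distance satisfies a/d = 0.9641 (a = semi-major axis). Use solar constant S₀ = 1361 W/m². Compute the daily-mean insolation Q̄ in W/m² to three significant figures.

cos H₀ = −tan(-13.4°) tan(-11.200°) = -0.0472, H₀ = 1.6180 rad.
Bracket: H₀ sin φ sin δ + cos φ cos δ sin H₀ = 1.6180×-0.23175×-0.19423 + 0.97278×0.98096×0.99889 = 0.072831 + 0.953199 = 1.026030.
Inverse-square distance factor (a/d)² = 0.9641² = 0.929489.
Q̄ = (S₀/π) × 0.929489 × [bracket] = (1361/π) × 0.929489 × 1.026030 = 413.2 W/m².

Q̄ ≈ 413 W/m²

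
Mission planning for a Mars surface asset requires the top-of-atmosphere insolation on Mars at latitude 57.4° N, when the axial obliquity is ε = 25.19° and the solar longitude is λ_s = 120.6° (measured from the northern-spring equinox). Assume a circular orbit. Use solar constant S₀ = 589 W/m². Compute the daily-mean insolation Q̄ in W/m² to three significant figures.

Solar declination: sin δ = sin ε · sin λ_s = sin 25.19° × sin 120.6° = 0.36635, so δ = +21.491°.
cos H₀ = −tan(+57.4°) tan(+21.491°) = -0.6156, H₀ = 2.2340 rad.
Bracket: H₀ sin φ sin δ + cos φ cos δ sin H₀ = 2.2340×0.84245×0.36635 + 0.53877×0.93048×0.78802 = 0.689483 + 0.395046 = 1.084529.
Q̄ = (S₀/π) × [bracket] = (589/π) × 1.084529 = 203.3 W/m².

Q̄ ≈ 203 W/m²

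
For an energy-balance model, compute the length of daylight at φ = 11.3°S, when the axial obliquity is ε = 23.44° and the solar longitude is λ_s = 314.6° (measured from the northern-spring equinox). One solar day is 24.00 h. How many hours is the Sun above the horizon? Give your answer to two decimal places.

12.45 h

Solar declination: sin δ = sin ε · sin λ_s = sin 23.44° × sin 314.6° = -0.28324, so δ = -16.453°.
cos H₀ = −tan φ · tan δ = −tan(-11.3°) × tan(-16.453°) = -0.0590, so H₀ = 1.6298 rad = 93.38°.
Daylight = 2H₀/(2π) × 24.00 h = (1.6298/π) × 24.00 = 12.45 h.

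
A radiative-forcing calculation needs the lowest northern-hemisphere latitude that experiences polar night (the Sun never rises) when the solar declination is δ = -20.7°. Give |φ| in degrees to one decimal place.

Polar night requires cos H₀ = −tan φ tan δ ≥ 1, i.e. tan φ tan δ ≤ −1.
The boundary is |tan φ| · |tan δ| = 1, so |φ| = 90° − |δ| = 90° − 20.7° = 69.3° in the northern hemisphere.

|φ| = 69.3°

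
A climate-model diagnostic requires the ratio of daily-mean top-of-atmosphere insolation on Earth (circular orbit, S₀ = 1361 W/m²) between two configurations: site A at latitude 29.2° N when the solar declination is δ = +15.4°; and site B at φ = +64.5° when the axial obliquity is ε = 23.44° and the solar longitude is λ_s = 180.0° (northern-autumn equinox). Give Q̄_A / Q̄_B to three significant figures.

Q̄_A / Q̄_B ≈ 2.45

— Configuration A (φ=+29.2°):
cos H₀ = −tan(+29.2°) tan(+15.400°) = -0.1539, H₀ = 1.7254 rad.
Bracket: H₀ sin φ sin δ + cos φ cos δ sin H₀ = 1.7254×0.48786×0.26556 + 0.87292×0.96410×0.98808 = 0.223536 + 0.831551 = 1.055087.
Q̄ = (S₀/π) × [bracket] = (1361/π) × 1.055087 = 457.08 W/m².
— Configuration B (φ=+64.5°):
Solar declination: sin δ = sin ε · sin λ_s = sin 23.44° × sin 180.0° = 0.00000, so δ = +0.000°.
cos H₀ = −tan(+64.5°) tan(+0.000°) = -0.0000, H₀ = 1.5708 rad.
Bracket: H₀ sin φ sin δ + cos φ cos δ sin H₀ = 1.5708×0.90259×0.00000 + 0.43051×1.00000×1.00000 = 0.000000 + 0.430510 = 0.430510.
Q̄ = (S₀/π) × [bracket] = (1361/π) × 0.430510 = 186.51 W/m².
Ratio Q̄_A / Q̄_B = 457.08 / 186.51 = 2.451.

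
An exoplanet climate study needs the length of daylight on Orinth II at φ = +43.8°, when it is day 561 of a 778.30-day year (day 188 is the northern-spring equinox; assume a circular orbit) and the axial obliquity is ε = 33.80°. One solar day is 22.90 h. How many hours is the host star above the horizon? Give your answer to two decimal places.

Solar longitude: λ_s = 360° × (561 − 188)/778.30 = 172.530°.
sin δ = sin 33.80° × sin 172.530° = 0.07232, so δ = +4.147°.
cos H₀ = −tan φ · tan δ = −tan(+43.8°) × tan(+4.147°) = -0.0695, so H₀ = 1.6404 rad = 93.99°.
Daylight = 2H₀/(2π) × 22.90 h = (1.6404/π) × 22.90 = 11.96 h.

11.96 h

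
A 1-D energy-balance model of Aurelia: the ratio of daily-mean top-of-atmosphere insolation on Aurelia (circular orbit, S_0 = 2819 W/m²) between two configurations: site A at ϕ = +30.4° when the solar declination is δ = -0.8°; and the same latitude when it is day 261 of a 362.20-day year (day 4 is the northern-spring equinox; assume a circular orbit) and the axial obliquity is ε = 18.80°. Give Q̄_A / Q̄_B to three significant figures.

Q̄_A / Q̄_B ≈ 1.45

— Configuration A (ϕ=+30.4°):
cos h₀ = −tan(+30.4°) tan(-0.800°) = 0.0082, h₀ = 1.5626 rad.
Bracket: h₀ sin ϕ sin δ + cos ϕ cos δ sin h₀ = 1.5626×0.50603×-0.01396 + 0.86251×0.99990×0.99997 = -0.011038 + 0.862398 = 0.851360.
Q̄ = (S_0/π) × [bracket] = (2819/π) × 0.851360 = 763.94 W/m².
— Configuration B (ϕ=+30.4°):
Solar longitude: L_s = 360° × (261 − 4)/362.20 = 255.439°.
sin δ = sin 18.80° × sin 255.439° = -0.31191, so δ = -18.175°.
cos h₀ = −tan(+30.4°) tan(-18.175°) = 0.1926, h₀ = 1.3770 rad.
Bracket: h₀ sin ϕ sin δ + cos ϕ cos δ sin h₀ = 1.3770×0.50603×-0.31191 + 0.86251×0.95011×0.98128 = -0.217340 + 0.804139 = 0.586799.
Q̄ = (S_0/π) × [bracket] = (2819/π) × 0.586799 = 526.54 W/m².
Ratio Q̄_A / Q̄_B = 763.94 / 526.54 = 1.451.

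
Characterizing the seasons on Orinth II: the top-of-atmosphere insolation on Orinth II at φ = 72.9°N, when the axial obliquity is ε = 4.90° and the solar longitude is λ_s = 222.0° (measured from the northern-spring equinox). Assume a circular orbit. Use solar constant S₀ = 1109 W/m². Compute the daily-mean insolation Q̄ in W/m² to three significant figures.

Solar declination: sin δ = sin ε · sin λ_s = sin 4.90° × sin 222.0° = -0.05716, so δ = -3.277°.
cos H₀ = −tan(+72.9°) tan(-3.277°) = 0.1861, H₀ = 1.3836 rad.
Bracket: H₀ sin φ sin δ + cos φ cos δ sin H₀ = 1.3836×0.95579×-0.05716 + 0.29404×0.99837×0.98253 = -0.075590 + 0.288432 = 0.212842.
Q̄ = (S₀/π) × [bracket] = (1109/π) × 0.212842 = 75.13 W/m².

Q̄ ≈ 75.1 W/m²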